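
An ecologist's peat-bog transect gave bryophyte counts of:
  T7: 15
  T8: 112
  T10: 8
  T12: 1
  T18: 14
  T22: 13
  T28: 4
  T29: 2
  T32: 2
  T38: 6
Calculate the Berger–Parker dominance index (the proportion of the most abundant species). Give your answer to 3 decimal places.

0.633

Total N = 15+112+8+1+14+13+4+2+2+6 = 177, so the proportions are 0.08475, 0.63277, 0.0452, 0.00565, 0.0791, 0.07345, 0.0226, 0.0113, 0.0113, 0.0339 (working shown to 5 dp, full precision carried).
The largest proportion is 0.63277, i.e. d = 0.633 to 3 decimal places.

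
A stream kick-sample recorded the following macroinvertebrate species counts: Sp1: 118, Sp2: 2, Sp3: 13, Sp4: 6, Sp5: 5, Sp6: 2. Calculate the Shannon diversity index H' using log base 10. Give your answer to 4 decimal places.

Total N = 118+2+13+6+5+2 = 146, so the proportions are 0.808219, 0.013699, 0.089041, 0.041096, 0.034247, 0.013699 (working shown to 6 dp, full precision carried).
Each pᵢ log₁₀ pᵢ term: 0.808219×(-0.092471)=-0.074737, 0.013699×(-1.863323)=-0.025525, 0.089041×(-1.050410)=-0.093530, 0.041096×(-1.386202)=-0.056967, 0.034247×(-1.465383)=-0.050184, 0.013699×(-1.863323)=-0.025525.
Sum = -0.326468, so H' = 0.3265.

0.3265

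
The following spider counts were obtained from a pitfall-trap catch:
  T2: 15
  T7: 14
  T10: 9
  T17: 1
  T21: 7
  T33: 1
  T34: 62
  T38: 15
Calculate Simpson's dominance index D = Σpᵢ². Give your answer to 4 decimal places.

0.3006

Total N = 15+14+9+1+7+1+62+15 = 124, so the proportions are 0.120968, 0.112903, 0.072581, 0.008065, 0.056452, 0.008065, 0.5, 0.120968 (working shown to 6 dp, full precision carried).
D = 0.120968² + 0.112903² + 0.072581² + 0.008065² + 0.056452² + 0.008065² + 0.5² + 0.120968² = 0.014633 + 0.012747 + 0.005268 + 0.000065 + 0.003187 + 0.000065 + 0.250000 + 0.014633 = 0.300598.
To 4 decimal places, D = 0.3006.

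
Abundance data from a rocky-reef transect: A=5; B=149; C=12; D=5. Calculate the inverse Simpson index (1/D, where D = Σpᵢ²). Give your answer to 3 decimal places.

Total N = 5+149+12+5 = 171, so the proportions are 0.02924, 0.871345, 0.070175, 0.02924 (working shown to 6 dp, full precision carried).
D = 0.02924² + 0.871345² + 0.070175² + 0.02924² = 0.000855 + 0.759242 + 0.004925 + 0.000855 = 0.765877.
So 1/D = 1.30569, i.e. 1.306 to 3 decimal places.

1.306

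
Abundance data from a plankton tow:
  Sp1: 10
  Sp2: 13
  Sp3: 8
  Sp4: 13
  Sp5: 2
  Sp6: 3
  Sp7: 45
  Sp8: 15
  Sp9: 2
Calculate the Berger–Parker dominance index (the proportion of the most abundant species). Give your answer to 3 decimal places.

Total N = 10+13+8+13+2+3+45+15+2 = 111, so the proportions are 0.09009, 0.11712, 0.07207, 0.11712, 0.01802, 0.02703, 0.40541, 0.13514, 0.01802 (working shown to 5 dp, full precision carried).
The largest proportion is 0.40541, i.e. d = 0.405 to 3 decimal places.

0.405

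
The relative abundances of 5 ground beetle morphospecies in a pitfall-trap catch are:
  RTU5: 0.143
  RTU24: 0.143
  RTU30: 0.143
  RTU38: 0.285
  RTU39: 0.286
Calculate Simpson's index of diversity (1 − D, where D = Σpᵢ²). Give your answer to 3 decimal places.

0.776

D = 0.143² + 0.143² + 0.143² + 0.285² + 0.286² = 0.02045 + 0.02045 + 0.02045 + 0.08122 + 0.08180 = 0.22437 (working shown to 5 dp, full precision carried).
So 1 − D = 0.77563, i.e. 0.776 to 3 decimal places.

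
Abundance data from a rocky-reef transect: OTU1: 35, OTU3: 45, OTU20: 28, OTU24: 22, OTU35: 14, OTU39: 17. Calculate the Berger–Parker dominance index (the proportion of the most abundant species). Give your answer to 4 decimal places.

0.2795

Total N = 35+45+28+22+14+17 = 161, so the proportions are 0.217391, 0.279503, 0.173913, 0.136646, 0.086957, 0.10559 (working shown to 6 dp, full precision carried).
The largest proportion is 0.279503, i.e. d = 0.2795 to 4 decimal places.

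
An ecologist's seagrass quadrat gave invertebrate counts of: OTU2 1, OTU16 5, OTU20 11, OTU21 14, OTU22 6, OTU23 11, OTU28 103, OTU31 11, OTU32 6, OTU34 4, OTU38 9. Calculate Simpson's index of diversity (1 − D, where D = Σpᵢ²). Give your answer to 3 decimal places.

Total N = 1+5+11+14+6+11+103+11+6+4+9 = 181, so the proportions are 0.00552, 0.02762, 0.06077, 0.07735, 0.03315, 0.06077, 0.56906, 0.06077, 0.03315, 0.0221, 0.04972 (working shown to 5 dp, full precision carried).
D = 0.00552² + 0.02762² + 0.06077² + 0.07735² + 0.03315² + 0.06077² + 0.56906² + 0.06077² + 0.03315² + 0.0221² + 0.04972² = 0.00003 + 0.00076 + 0.00369 + 0.00598 + 0.00110 + 0.00369 + 0.32383 + 0.00369 + 0.00110 + 0.00049 + 0.00247 = 0.34685.
So 1 − D = 0.65315, i.e. 0.653 to 3 decimal places.

0.653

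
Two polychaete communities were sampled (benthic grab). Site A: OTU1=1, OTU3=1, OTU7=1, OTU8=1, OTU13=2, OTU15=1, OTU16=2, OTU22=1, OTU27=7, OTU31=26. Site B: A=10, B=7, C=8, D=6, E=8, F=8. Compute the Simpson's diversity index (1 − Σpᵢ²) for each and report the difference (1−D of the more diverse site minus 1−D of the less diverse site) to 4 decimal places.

Site A: N=43, proportions 0.0232558, 0.0232558, 0.0232558, 0.0232558, 0.0465116, 0.0232558, 0.0465116, 0.0232558, 0.1627907, 0.6046512, giving 1−D = 0.6003245 (working shown to 7 dp, full precision carried).
Site B: N=47, proportions 0.212766, 0.1489362, 0.1702128, 0.1276596, 0.1702128, 0.1702128, giving 1−D = 0.8293345.
Difference = |0.6003245 − 0.8293345| = 0.2290100, i.e. 0.2290 to 4 decimal places.

0.2290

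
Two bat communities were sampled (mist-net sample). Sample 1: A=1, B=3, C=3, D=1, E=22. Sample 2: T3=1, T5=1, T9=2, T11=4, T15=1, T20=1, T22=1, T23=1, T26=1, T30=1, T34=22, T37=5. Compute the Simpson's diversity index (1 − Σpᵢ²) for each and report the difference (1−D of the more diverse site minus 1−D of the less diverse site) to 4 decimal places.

0.2405

Sample 1: N=30, proportions 0.033333, 0.1, 0.1, 0.033333, 0.733333, giving 1−D = 0.440000 (working shown to 6 dp, full precision carried).
Sample 2: N=41, proportions 0.02439, 0.02439, 0.04878, 0.097561, 0.02439, 0.02439, 0.02439, 0.02439, 0.02439, 0.02439, 0.536585, 0.121951, giving 1−D = 0.680547.
Difference = |0.440000 − 0.680547| = 0.240547, i.e. 0.2405 to 4 decimal places.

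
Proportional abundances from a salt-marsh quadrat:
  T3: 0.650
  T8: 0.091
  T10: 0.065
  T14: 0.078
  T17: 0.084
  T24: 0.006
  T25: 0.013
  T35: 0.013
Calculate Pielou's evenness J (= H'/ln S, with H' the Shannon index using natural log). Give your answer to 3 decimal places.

0.590

H' = −Σ pᵢ ln pᵢ = −((-0.28001) + (-0.21812) + (-0.17767) + (-0.19898) + (-0.20806) + (-0.03070) + (-0.05646) + (-0.05646)) = 1.22645 (working shown to 5 dp, full precision carried).
With S = 8 species, ln S = 2.07944, so J = 1.22645/2.07944 = 0.58980, i.e. 0.590 to 3 decimal places.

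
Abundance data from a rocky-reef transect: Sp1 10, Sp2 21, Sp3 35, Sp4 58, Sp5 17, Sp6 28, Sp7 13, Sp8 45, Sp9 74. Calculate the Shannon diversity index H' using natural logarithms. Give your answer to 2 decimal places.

Total N = 10+21+35+58+17+28+13+45+74 = 301, so the proportions are 0.0332, 0.0698, 0.1163, 0.1927, 0.0565, 0.093, 0.0432, 0.1495, 0.2458 (working shown to 4 dp, full precision carried).
Each pᵢ ln pᵢ term: 0.0332×(-3.4045)=-0.1131, 0.0698×(-2.6626)=-0.1858, 0.1163×(-2.1518)=-0.2502, 0.1927×(-1.6467)=-0.3173, 0.0565×(-2.8739)=-0.1623, 0.093×(-2.3749)=-0.2209, 0.0432×(-3.1422)=-0.1357, 0.1495×(-1.9004)=-0.2841, 0.2458×(-1.4030)=-0.3449.
Sum = -2.0144, so H' = 2.01.

2.01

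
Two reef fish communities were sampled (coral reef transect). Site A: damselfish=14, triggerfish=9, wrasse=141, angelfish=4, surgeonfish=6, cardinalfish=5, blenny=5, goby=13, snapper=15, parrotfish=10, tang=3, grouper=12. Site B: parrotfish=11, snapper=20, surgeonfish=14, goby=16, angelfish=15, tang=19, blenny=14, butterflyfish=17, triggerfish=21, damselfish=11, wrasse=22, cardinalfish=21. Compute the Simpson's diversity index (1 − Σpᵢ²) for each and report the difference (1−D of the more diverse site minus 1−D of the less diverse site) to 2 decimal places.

0.28

Site A: N=237, proportions 0.0591, 0.038, 0.5949, 0.0169, 0.0253, 0.0211, 0.0211, 0.0549, 0.0633, 0.0422, 0.0127, 0.0506, giving 1−D = 0.6278 (working shown to 4 dp, full precision carried).
Site B: N=201, proportions 0.0547, 0.0995, 0.0697, 0.0796, 0.0746, 0.0945, 0.0697, 0.0846, 0.1045, 0.0547, 0.1095, 0.1045, giving 1−D = 0.9126.
Difference = |0.6278 − 0.9126| = 0.2848, i.e. 0.28 to 2 decimal places.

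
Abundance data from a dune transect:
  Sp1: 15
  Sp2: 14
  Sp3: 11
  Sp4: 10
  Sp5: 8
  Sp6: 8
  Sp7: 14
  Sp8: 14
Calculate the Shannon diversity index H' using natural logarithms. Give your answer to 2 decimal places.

2.05

Total N = 15+14+11+10+8+8+14+14 = 94, so the proportions are 0.1596, 0.1489, 0.117, 0.1064, 0.0851, 0.0851, 0.1489, 0.1489 (working shown to 4 dp, full precision carried).
Each pᵢ ln pᵢ term: 0.1596×(-1.8352)=-0.2929, 0.1489×(-1.9042)=-0.2836, 0.117×(-2.1454)=-0.2511, 0.1064×(-2.2407)=-0.2384, 0.0851×(-2.4639)=-0.2097, 0.0851×(-2.4639)=-0.2097, 0.1489×(-1.9042)=-0.2836, 0.1489×(-1.9042)=-0.2836.
Sum = -2.0525, so H' = 2.05.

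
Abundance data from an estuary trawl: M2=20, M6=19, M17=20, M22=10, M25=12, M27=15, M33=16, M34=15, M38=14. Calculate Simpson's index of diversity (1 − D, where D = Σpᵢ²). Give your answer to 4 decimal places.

Total N = 20+19+20+10+12+15+16+15+14 = 141, so the proportions are 0.141844, 0.134752, 0.141844, 0.070922, 0.085106, 0.106383, 0.113475, 0.106383, 0.099291 (working shown to 6 dp, full precision carried).
D = 0.141844² + 0.134752² + 0.141844² + 0.070922² + 0.085106² + 0.106383² + 0.113475² + 0.106383² + 0.099291² = 0.020120 + 0.018158 + 0.020120 + 0.005030 + 0.007243 + 0.011317 + 0.012877 + 0.011317 + 0.009859 = 0.116040.
So 1 − D = 0.883960, i.e. 0.8840 to 4 decimal places.

0.8840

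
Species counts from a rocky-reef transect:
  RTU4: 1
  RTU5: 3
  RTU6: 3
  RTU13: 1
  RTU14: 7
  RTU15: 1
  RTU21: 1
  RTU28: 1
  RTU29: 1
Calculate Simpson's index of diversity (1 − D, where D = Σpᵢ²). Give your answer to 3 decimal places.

Total N = 1+3+3+1+7+1+1+1+1 = 19, so the proportions are 0.05263, 0.15789, 0.15789, 0.05263, 0.36842, 0.05263, 0.05263, 0.05263, 0.05263 (working shown to 5 dp, full precision carried).
D = 0.05263² + 0.15789² + 0.15789² + 0.05263² + 0.36842² + 0.05263² + 0.05263² + 0.05263² + 0.05263² = 0.00277 + 0.02493 + 0.02493 + 0.00277 + 0.13573 + 0.00277 + 0.00277 + 0.00277 + 0.00277 = 0.20222.
So 1 − D = 0.79778, i.e. 0.798 to 3 decimal places.

0.798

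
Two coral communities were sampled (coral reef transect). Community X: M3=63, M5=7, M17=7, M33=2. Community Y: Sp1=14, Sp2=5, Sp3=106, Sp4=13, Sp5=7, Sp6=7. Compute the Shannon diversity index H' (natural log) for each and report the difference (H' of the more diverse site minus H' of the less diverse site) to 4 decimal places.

Community X: N=79, proportions 0.797468, 0.088608, 0.088608, 0.025316, giving H' = 0.703036 (working shown to 6 dp, full precision carried).
Community Y: N=152, proportions 0.092105, 0.032895, 0.697368, 0.085526, 0.046053, 0.046053, giving H' = 1.077133.
Difference = |0.703036 − 1.077133| = 0.374097, i.e. 0.3741 to 4 decimal places.

0.3741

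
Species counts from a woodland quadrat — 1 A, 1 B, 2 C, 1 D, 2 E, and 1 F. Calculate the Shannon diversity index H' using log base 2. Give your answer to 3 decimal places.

Total N = 1+1+2+1+2+1 = 8, so the proportions are 0.125, 0.125, 0.25, 0.125, 0.25, 0.125 (working shown to 5 dp, full precision carried).
Each pᵢ log₂ pᵢ term: 0.125×(-3.00000)=-0.37500, 0.125×(-3.00000)=-0.37500, 0.25×(-2.00000)=-0.50000, 0.125×(-3.00000)=-0.37500, 0.25×(-2.00000)=-0.50000, 0.125×(-3.00000)=-0.37500.
Sum = -2.50000, so H' = 2.500.

2.500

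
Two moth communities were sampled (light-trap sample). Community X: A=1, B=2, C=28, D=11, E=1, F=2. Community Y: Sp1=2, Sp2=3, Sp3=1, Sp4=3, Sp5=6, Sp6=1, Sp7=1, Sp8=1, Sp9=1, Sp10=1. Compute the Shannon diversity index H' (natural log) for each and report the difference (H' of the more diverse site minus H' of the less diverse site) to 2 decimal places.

0.97

Community X: N=45, proportions 0.0222, 0.0444, 0.6222, 0.2444, 0.0222, 0.0444, giving H' = 1.0855 (working shown to 4 dp, full precision carried).
Community Y: N=20, proportions 0.1, 0.15, 0.05, 0.15, 0.3, 0.05, 0.05, 0.05, 0.05, 0.05, giving H' = 2.0593.
Difference = |1.0855 − 2.0593| = 0.9738, i.e. 0.97 to 2 decimal places.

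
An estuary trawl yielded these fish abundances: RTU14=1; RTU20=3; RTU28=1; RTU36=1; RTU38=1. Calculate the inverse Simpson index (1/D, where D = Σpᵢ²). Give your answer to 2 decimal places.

Total N = 1+3+1+1+1 = 7, so the proportions are 0.142857, 0.428571, 0.142857, 0.142857, 0.142857 (working shown to 6 dp, full precision carried).
D = 0.142857² + 0.428571² + 0.142857² + 0.142857² + 0.142857² = 0.020408 + 0.183673 + 0.020408 + 0.020408 + 0.020408 = 0.265306.
So 1/D = 3.7692, i.e. 3.77 to 2 decimal places.

3.77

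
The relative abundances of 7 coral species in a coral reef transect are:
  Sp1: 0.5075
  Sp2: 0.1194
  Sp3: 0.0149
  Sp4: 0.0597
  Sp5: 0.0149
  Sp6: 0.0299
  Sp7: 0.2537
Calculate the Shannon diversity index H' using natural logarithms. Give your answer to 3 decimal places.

Each pᵢ ln pᵢ term (working shown to 5 dp, full precision carried): 0.5075×(-0.67826)=-0.34422, 0.1194×(-2.12528)=-0.25376, 0.0149×(-4.20639)=-0.06268, 0.0597×(-2.81842)=-0.16826, 0.0149×(-4.20639)=-0.06268, 0.0299×(-3.50990)=-0.10495, 0.2537×(-1.37160)=-0.34798.
Sum = -1.34451, so H' = 1.345.

1.345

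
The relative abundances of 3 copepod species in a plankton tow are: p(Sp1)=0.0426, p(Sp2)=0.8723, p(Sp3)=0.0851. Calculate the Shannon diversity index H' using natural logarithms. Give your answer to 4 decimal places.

Each pᵢ ln pᵢ term (working shown to 6 dp, full precision carried): 0.0426×(-3.155901)=-0.134441, 0.8723×(-0.136622)=-0.119175, 0.0851×(-2.463928)=-0.209680.
Sum = -0.463297, so H' = 0.4633.

0.4633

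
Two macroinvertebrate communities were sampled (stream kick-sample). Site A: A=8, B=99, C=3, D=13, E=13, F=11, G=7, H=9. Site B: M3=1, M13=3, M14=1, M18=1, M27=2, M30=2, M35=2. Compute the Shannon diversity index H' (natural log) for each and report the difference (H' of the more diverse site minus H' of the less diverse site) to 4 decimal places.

0.4589

Site A: N=163, proportions 0.04908, 0.607362, 0.018405, 0.079755, 0.079755, 0.067485, 0.042945, 0.055215, giving H' = 1.404731 (working shown to 6 dp, full precision carried).
Site B: N=12, proportions 0.083333, 0.25, 0.083333, 0.083333, 0.166667, 0.166667, 0.166667, giving H' = 1.863680.
Difference = |1.404731 − 1.863680| = 0.458949, i.e. 0.4589 to 4 decimal places.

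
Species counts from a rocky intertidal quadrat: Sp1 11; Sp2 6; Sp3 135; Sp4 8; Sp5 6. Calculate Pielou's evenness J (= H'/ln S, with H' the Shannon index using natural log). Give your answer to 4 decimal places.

0.4561

Total N = 11+6+135+8+6 = 166, so the proportions are 0.066265, 0.036145, 0.813253, 0.048193, 0.036145 (working shown to 6 dp, full precision carried).
H' = −Σ pᵢ ln pᵢ = −((-0.179850) + (-0.120008) + (-0.168110) + (-0.146147) + (-0.120008)) = 0.734123.
With S = 5 species, ln S = 1.609438, so J = 0.734123/1.609438 = 0.456136, i.e. 0.4561 to 4 decimal places.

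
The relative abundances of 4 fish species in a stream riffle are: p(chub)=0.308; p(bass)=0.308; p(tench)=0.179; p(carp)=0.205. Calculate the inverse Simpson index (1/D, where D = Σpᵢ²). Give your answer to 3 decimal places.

3.791

D = 0.308² + 0.308² + 0.179² + 0.205² = 0.0948640 + 0.0948640 + 0.0320410 + 0.0420250 = 0.2637940 (working shown to 7 dp, full precision carried).
So 1/D = 3.79084, i.e. 3.791 to 3 decimal places.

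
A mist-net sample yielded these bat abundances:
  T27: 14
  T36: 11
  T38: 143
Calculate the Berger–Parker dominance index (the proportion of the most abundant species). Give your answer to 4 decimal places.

Total N = 14+11+143 = 168, so the proportions are 0.083333, 0.065476, 0.85119 (working shown to 6 dp, full precision carried).
The largest proportion is 0.85119, i.e. d = 0.8512 to 4 decimal places.

0.8512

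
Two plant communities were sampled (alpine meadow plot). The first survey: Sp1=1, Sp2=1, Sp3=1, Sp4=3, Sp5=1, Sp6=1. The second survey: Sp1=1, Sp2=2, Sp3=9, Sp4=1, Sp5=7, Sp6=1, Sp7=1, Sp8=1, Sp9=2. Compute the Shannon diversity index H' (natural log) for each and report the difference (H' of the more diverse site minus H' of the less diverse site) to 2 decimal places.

0.10

The first survey: N=8, proportions 0.125, 0.125, 0.125, 0.375, 0.125, 0.125, giving H' = 1.667462 (working shown to 6 dp, full precision carried).
The second survey: N=25, proportions 0.04, 0.08, 0.36, 0.04, 0.28, 0.04, 0.04, 0.04, 0.08, giving H' = 1.772117.
Difference = |1.667462 − 1.772117| = 0.104655, i.e. 0.10 to 2 decimal places.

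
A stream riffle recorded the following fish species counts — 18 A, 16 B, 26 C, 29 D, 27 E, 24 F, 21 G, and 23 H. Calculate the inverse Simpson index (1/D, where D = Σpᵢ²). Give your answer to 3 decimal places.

7.744

Total N = 18+16+26+29+27+24+21+23 = 184, so the proportions are 0.0978261, 0.0869565, 0.1413043, 0.1576087, 0.1467391, 0.1304348, 0.1141304, 0.125 (working shown to 7 dp, full precision carried).
D = 0.0978261² + 0.0869565² + 0.1413043² + 0.1576087² + 0.1467391² + 0.1304348² + 0.1141304² + 0.125² = 0.0095699 + 0.0075614 + 0.0199669 + 0.0248405 + 0.0215324 + 0.0170132 + 0.0130258 + 0.0156250 = 0.1291352.
So 1/D = 7.74382, i.e. 7.744 to 3 decimal places.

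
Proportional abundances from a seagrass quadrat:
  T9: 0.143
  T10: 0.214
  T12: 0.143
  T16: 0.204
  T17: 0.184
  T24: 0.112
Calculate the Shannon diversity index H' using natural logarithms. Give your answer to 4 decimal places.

Each pᵢ ln pᵢ term (working shown to 6 dp, full precision carried): 0.143×(-1.944911)=-0.278122, 0.214×(-1.541779)=-0.329941, 0.143×(-1.944911)=-0.278122, 0.204×(-1.589635)=-0.324286, 0.184×(-1.692820)=-0.311479, 0.112×(-2.189256)=-0.245197.
Sum = -1.767146, so H' = 1.7671.

1.7671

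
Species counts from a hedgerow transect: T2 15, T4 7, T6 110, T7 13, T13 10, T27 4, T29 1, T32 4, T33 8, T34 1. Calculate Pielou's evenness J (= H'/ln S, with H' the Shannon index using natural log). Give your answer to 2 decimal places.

0.59

Total N = 15+7+110+13+10+4+1+4+8+1 = 173, so the proportions are 0.0867, 0.0405, 0.6358, 0.0751, 0.0578, 0.0231, 0.0058, 0.0231, 0.0462, 0.0058 (working shown to 4 dp, full precision carried).
H' = −Σ pᵢ ln pᵢ = −((-0.2120) + (-0.1298) + (-0.2879) + (-0.1945) + (-0.1648) + (-0.0871) + (-0.0298) + (-0.0871) + (-0.1421) + (-0.0298)) = 1.3649.
With S = 10 species, ln S = 2.3026, so J = 1.3649/2.3026 = 0.5928, i.e. 0.59 to 2 decimal places.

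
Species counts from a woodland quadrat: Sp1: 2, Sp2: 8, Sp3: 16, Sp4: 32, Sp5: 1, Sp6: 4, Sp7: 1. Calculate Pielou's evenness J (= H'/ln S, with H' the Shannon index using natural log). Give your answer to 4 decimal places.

0.7013

Total N = 2+8+16+32+1+4+1 = 64, so the proportions are 0.03125, 0.125, 0.25, 0.5, 0.015625, 0.0625, 0.015625 (working shown to 6 dp, full precision carried).
H' = −Σ pᵢ ln pᵢ = −((-0.108304) + (-0.259930) + (-0.346574) + (-0.346574) + (-0.064983) + (-0.173287) + (-0.064983)) = 1.364634.
With S = 7 species, ln S = 1.945910, so J = 1.364634/1.945910 = 0.701283, i.e. 0.7013 to 4 decimal places.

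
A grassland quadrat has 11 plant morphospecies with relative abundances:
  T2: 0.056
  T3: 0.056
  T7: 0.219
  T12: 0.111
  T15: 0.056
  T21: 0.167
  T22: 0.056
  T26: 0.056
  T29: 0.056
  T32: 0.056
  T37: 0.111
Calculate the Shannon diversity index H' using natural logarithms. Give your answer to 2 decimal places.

2.25

Each pᵢ ln pᵢ term (working shown to 4 dp, full precision carried): 0.056×(-2.8824)=-0.1614, 0.056×(-2.8824)=-0.1614, 0.219×(-1.5187)=-0.3326, 0.111×(-2.1982)=-0.2440, 0.056×(-2.8824)=-0.1614, 0.167×(-1.7898)=-0.2989, 0.056×(-2.8824)=-0.1614, 0.056×(-2.8824)=-0.1614, 0.056×(-2.8824)=-0.1614, 0.056×(-2.8824)=-0.1614, 0.111×(-2.1982)=-0.2440.
Sum = -2.2494, so H' = 2.25.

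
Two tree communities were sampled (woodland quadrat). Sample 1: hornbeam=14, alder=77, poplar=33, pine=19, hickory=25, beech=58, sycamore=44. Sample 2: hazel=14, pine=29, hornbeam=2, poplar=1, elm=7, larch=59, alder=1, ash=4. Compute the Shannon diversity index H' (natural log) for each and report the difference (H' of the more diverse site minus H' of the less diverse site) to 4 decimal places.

Sample 1: N=270, proportions 0.051852, 0.285185, 0.122222, 0.07037, 0.092593, 0.214815, 0.162963, giving H' = 1.801271 (working shown to 6 dp, full precision carried).
Sample 2: N=117, proportions 0.119658, 0.247863, 0.017094, 0.008547, 0.059829, 0.504274, 0.008547, 0.034188, giving H' = 1.379901.
Difference = |1.801271 − 1.379901| = 0.421370, i.e. 0.4214 to 4 decimal places.

0.4214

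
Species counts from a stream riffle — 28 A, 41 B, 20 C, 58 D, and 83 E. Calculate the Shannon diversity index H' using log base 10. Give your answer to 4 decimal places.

0.6477

Total N = 28+41+20+58+83 = 230, so the proportions are 0.121739, 0.178261, 0.086957, 0.252174, 0.36087 (working shown to 6 dp, full precision carried).
Each pᵢ log₁₀ pᵢ term: 0.121739×(-0.914570)=-0.111339, 0.178261×(-0.748944)=-0.133507, 0.086957×(-1.060698)=-0.092235, 0.252174×(-0.598300)=-0.150876, 0.36087×(-0.442650)=-0.159739.
Sum = -0.647695, so H' = 0.6477.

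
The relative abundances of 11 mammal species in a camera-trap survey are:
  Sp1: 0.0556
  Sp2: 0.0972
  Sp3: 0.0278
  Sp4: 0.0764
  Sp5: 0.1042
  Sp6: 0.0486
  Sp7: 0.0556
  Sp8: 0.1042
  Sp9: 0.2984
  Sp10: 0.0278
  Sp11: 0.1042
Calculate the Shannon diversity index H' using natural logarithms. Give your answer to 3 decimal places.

2.158

Each pᵢ ln pᵢ term (working shown to 5 dp, full precision carried): 0.0556×(-2.88957)=-0.16066, 0.0972×(-2.33098)=-0.22657, 0.0278×(-3.58272)=-0.09960, 0.0764×(-2.57177)=-0.19648, 0.1042×(-2.26144)=-0.23564, 0.0486×(-3.02413)=-0.14697, 0.0556×(-2.88957)=-0.16066, 0.1042×(-2.26144)=-0.23564, 0.2984×(-1.20932)=-0.36086, 0.0278×(-3.58272)=-0.09960, 0.1042×(-2.26144)=-0.23564.
Sum = -2.15834, so H' = 2.158.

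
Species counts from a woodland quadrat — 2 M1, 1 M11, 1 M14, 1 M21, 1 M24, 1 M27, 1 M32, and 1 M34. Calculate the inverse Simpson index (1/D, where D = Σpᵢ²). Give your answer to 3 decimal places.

7.364

Total N = 2+1+1+1+1+1+1+1 = 9, so the proportions are 0.2222222, 0.1111111, 0.1111111, 0.1111111, 0.1111111, 0.1111111, 0.1111111, 0.1111111 (working shown to 7 dp, full precision carried).
D = 0.2222222² + 0.1111111² + 0.1111111² + 0.1111111² + 0.1111111² + 0.1111111² + 0.1111111² + 0.1111111² = 0.0493827 + 0.0123457 + 0.0123457 + 0.0123457 + 0.0123457 + 0.0123457 + 0.0123457 + 0.0123457 = 0.1358025.
So 1/D = 7.36364, i.e. 7.364 to 3 decimal places.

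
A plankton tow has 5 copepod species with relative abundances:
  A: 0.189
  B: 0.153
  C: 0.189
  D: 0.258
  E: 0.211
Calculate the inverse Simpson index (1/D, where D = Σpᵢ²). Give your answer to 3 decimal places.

4.856

D = 0.189² + 0.153² + 0.189² + 0.258² + 0.211² = 0.0357210 + 0.0234090 + 0.0357210 + 0.0665640 + 0.0445210 = 0.2059360 (working shown to 7 dp, full precision carried).
So 1/D = 4.85588, i.e. 4.856 to 3 decimal places.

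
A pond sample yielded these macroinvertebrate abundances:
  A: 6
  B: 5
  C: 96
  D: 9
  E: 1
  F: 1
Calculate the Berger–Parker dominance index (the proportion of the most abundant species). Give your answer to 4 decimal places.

0.8136

Total N = 6+5+96+9+1+1 = 118, so the proportions are 0.050847, 0.042373, 0.813559, 0.076271, 0.008475, 0.008475 (working shown to 6 dp, full precision carried).
The largest proportion is 0.813559, i.e. d = 0.8136 to 4 decimal places.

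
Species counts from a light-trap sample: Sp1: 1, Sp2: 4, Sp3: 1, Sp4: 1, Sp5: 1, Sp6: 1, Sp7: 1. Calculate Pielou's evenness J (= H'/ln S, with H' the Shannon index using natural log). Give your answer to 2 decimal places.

0.90

Total N = 1+4+1+1+1+1+1 = 10, so the proportions are 0.1, 0.4, 0.1, 0.1, 0.1, 0.1, 0.1 (working shown to 4 dp, full precision carried).
H' = −Σ pᵢ ln pᵢ = −((-0.2303) + (-0.3665) + (-0.2303) + (-0.2303) + (-0.2303) + (-0.2303) + (-0.2303)) = 1.7481.
With S = 7 species, ln S = 1.9459, so J = 1.7481/1.9459 = 0.8983, i.e. 0.90 to 2 decimal places.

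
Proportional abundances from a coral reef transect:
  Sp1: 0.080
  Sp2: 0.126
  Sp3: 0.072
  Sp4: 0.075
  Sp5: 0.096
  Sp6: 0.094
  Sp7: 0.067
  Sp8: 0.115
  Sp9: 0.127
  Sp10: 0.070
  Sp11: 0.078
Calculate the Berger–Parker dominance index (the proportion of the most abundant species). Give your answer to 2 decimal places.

0.13

The largest proportion is 0.127, i.e. d = 0.13 to 2 decimal places.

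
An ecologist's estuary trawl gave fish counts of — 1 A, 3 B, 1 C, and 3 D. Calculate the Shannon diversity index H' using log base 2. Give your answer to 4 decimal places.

Total N = 1+3+1+3 = 8, so the proportions are 0.125, 0.375, 0.125, 0.375 (working shown to 6 dp, full precision carried).
Each pᵢ log₂ pᵢ term: 0.125×(-3.000000)=-0.375000, 0.375×(-1.415037)=-0.530639, 0.125×(-3.000000)=-0.375000, 0.375×(-1.415037)=-0.530639.
Sum = -1.811278, so H' = 1.8113.

1.8113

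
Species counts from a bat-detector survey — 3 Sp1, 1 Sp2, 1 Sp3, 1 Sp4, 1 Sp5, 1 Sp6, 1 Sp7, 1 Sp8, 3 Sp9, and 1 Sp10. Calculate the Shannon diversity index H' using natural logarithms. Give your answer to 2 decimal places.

2.17

Total N = 3+1+1+1+1+1+1+1+3+1 = 14, so the proportions are 0.2143, 0.0714, 0.0714, 0.0714, 0.0714, 0.0714, 0.0714, 0.0714, 0.2143, 0.0714 (working shown to 4 dp, full precision carried).
Each pᵢ ln pᵢ term: 0.2143×(-1.5404)=-0.3301, 0.0714×(-2.6391)=-0.1885, 0.0714×(-2.6391)=-0.1885, 0.0714×(-2.6391)=-0.1885, 0.0714×(-2.6391)=-0.1885, 0.0714×(-2.6391)=-0.1885, 0.0714×(-2.6391)=-0.1885, 0.0714×(-2.6391)=-0.1885, 0.2143×(-1.5404)=-0.3301, 0.0714×(-2.6391)=-0.1885.
Sum = -2.1682, so H' = 2.17.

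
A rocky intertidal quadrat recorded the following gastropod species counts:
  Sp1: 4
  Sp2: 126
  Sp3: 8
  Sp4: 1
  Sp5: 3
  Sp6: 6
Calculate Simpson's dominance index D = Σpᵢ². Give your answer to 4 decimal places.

Total N = 4+126+8+1+3+6 = 148, so the proportions are 0.027027, 0.851351, 0.054054, 0.006757, 0.02027, 0.040541 (working shown to 6 dp, full precision carried).
D = 0.027027² + 0.851351² + 0.054054² + 0.006757² + 0.02027² + 0.040541² = 0.000730 + 0.724799 + 0.002922 + 0.000046 + 0.000411 + 0.001644 = 0.730551.
To 4 decimal places, D = 0.7306.

0.7306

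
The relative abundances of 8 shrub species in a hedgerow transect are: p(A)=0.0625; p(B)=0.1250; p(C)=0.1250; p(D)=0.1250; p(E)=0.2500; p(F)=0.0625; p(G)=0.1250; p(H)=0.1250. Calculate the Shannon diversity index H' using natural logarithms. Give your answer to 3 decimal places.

Each pᵢ ln pᵢ term (working shown to 5 dp, full precision carried): 0.0625×(-2.77259)=-0.17329, 0.125×(-2.07944)=-0.25993, 0.125×(-2.07944)=-0.25993, 0.125×(-2.07944)=-0.25993, 0.25×(-1.38629)=-0.34657, 0.0625×(-2.77259)=-0.17329, 0.125×(-2.07944)=-0.25993, 0.125×(-2.07944)=-0.25993.
Sum = -1.99280, so H' = 1.993.

1.993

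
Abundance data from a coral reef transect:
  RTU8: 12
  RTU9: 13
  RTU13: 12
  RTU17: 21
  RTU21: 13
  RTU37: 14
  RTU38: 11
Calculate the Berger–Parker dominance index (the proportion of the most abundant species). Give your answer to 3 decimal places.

0.219

Total N = 12+13+12+21+13+14+11 = 96, so the proportions are 0.125, 0.13542, 0.125, 0.21875, 0.13542, 0.14583, 0.11458 (working shown to 5 dp, full precision carried).
The largest proportion is 0.21875, i.e. d = 0.219 to 3 decimal places.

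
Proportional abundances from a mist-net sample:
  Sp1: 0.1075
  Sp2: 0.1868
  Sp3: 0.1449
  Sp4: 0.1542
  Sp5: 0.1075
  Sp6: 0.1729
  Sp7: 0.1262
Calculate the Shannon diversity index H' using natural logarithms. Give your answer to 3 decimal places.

Each pᵢ ln pᵢ term (working shown to 5 dp, full precision carried): 0.1075×(-2.23026)=-0.23975, 0.1868×(-1.67772)=-0.31340, 0.1449×(-1.93171)=-0.27990, 0.1542×(-1.86950)=-0.28828, 0.1075×(-2.23026)=-0.23975, 0.1729×(-1.75504)=-0.30345, 0.1262×(-2.06989)=-0.26122.
Sum = -1.92575, so H' = 1.926.

1.926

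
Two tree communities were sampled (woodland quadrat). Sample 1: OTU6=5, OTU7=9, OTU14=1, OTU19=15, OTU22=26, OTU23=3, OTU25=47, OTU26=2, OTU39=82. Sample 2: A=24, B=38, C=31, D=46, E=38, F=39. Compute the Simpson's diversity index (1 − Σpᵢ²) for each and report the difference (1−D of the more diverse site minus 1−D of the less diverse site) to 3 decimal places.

0.103

Sample 1: N=190, proportions 0.026316, 0.047368, 0.005263, 0.078947, 0.136842, 0.015789, 0.247368, 0.010526, 0.431579, giving 1−D = 0.724266 (working shown to 6 dp, full precision carried).
Sample 2: N=216, proportions 0.111111, 0.175926, 0.143519, 0.212963, 0.175926, 0.180556, giving 1−D = 0.827203.
Difference = |0.724266 − 0.827203| = 0.102937, i.e. 0.103 to 3 decimal places.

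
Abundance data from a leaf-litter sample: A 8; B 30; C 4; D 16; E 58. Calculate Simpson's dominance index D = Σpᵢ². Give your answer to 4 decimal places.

Total N = 8+30+4+16+58 = 116, so the proportions are 0.068966, 0.258621, 0.034483, 0.137931, 0.5 (working shown to 6 dp, full precision carried).
D = 0.068966² + 0.258621² + 0.034483² + 0.137931² + 0.5² = 0.004756 + 0.066885 + 0.001189 + 0.019025 + 0.250000 = 0.341855.
To 4 decimal places, D = 0.3419.

0.3419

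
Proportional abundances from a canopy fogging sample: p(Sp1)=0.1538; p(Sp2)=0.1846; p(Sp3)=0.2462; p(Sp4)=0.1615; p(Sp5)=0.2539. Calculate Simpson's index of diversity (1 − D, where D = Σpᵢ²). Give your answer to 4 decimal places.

0.7911

D = 0.1538² + 0.1846² + 0.2462² + 0.1615² + 0.2539² = 0.023654 + 0.034077 + 0.060614 + 0.026082 + 0.064465 = 0.208894 (working shown to 6 dp, full precision carried).
So 1 − D = 0.791106, i.e. 0.7911 to 4 decimal places.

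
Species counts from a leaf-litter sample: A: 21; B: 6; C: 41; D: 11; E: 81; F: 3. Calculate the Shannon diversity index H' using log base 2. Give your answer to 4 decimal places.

1.9270

Total N = 21+6+41+11+81+3 = 163, so the proportions are 0.128834, 0.03681, 0.251534, 0.067485, 0.496933, 0.018405 (working shown to 6 dp, full precision carried).
Each pᵢ log₂ pᵢ term: 0.128834×(-2.956411)=-0.380887, 0.03681×(-4.763766)=-0.175353, 0.251534×(-1.991176)=-0.500848, 0.067485×(-3.889297)=-0.262468, 0.496933×(-1.008878)=-0.501344, 0.018405×(-5.763766)=-0.106082.
Sum = -1.926982, so H' = 1.9270.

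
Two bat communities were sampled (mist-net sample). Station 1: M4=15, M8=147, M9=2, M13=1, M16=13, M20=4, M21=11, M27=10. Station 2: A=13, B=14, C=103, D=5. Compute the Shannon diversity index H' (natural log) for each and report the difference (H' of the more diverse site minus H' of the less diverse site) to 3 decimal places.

Station 1: N=203, proportions 0.073892, 0.724138, 0.009852, 0.004926, 0.064039, 0.019704, 0.054187, 0.049261, giving H' = 1.057576 (working shown to 6 dp, full precision carried).
Station 2: N=135, proportions 0.096296, 0.103704, 0.762963, 0.037037, giving H' = 0.788864.
Difference = |1.057576 − 0.788864| = 0.268712, i.e. 0.269 to 3 decimal places.

0.269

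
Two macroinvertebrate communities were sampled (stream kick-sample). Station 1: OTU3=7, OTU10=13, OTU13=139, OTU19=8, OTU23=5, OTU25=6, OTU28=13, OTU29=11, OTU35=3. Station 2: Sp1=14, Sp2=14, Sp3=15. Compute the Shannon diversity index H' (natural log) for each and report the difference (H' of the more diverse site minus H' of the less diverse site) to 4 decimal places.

0.1698

Station 1: N=205, proportions 0.034146, 0.063415, 0.678049, 0.039024, 0.02439, 0.029268, 0.063415, 0.053659, 0.014634, giving H' = 1.267850 (working shown to 6 dp, full precision carried).
Station 2: N=43, proportions 0.325581, 0.325581, 0.348837, giving H' = 1.098076.
Difference = |1.267850 − 1.098076| = 0.169774, i.e. 0.1698 to 4 decimal places.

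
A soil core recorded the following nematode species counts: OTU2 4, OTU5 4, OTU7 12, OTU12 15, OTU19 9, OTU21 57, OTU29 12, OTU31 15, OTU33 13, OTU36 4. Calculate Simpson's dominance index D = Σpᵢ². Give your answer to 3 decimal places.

0.204

Total N = 4+4+12+15+9+57+12+15+13+4 = 145, so the proportions are 0.02759, 0.02759, 0.08276, 0.10345, 0.06207, 0.3931, 0.08276, 0.10345, 0.08966, 0.02759 (working shown to 5 dp, full precision carried).
D = 0.02759² + 0.02759² + 0.08276² + 0.10345² + 0.06207² + 0.3931² + 0.08276² + 0.10345² + 0.08966² + 0.02759² = 0.00076 + 0.00076 + 0.00685 + 0.01070 + 0.00385 + 0.15453 + 0.00685 + 0.01070 + 0.00804 + 0.00076 = 0.20380.
To 3 decimal places, D = 0.204.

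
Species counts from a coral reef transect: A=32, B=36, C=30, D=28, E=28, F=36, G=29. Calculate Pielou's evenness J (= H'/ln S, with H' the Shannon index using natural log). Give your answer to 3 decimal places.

Total N = 32+36+30+28+28+36+29 = 219, so the proportions are 0.14612, 0.16438, 0.13699, 0.12785, 0.12785, 0.16438, 0.13242 (working shown to 5 dp, full precision carried).
H' = −Σ pᵢ ln pᵢ = −((-0.28104) + (-0.29680) + (-0.27231) + (-0.26298) + (-0.26298) + (-0.29680) + (-0.26772)) = 1.94063.
With S = 7 species, ln S = 1.94591, so J = 1.94063/1.94591 = 0.99729, i.e. 0.997 to 3 decimal places.

0.997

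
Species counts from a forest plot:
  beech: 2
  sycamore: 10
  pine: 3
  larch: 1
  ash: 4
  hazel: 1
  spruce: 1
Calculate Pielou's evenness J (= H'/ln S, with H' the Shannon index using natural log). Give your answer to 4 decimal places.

0.8117

Total N = 2+10+3+1+4+1+1 = 22, so the proportions are 0.090909, 0.454545, 0.136364, 0.045455, 0.181818, 0.045455, 0.045455 (working shown to 6 dp, full precision carried).
H' = −Σ pᵢ ln pᵢ = −((-0.217990) + (-0.358390) + (-0.271695) + (-0.140502) + (-0.309954) + (-0.140502) + (-0.140502)) = 1.579535.
With S = 7 species, ln S = 1.945910, so J = 1.579535/1.945910 = 0.811721, i.e. 0.8117 to 4 decimal places.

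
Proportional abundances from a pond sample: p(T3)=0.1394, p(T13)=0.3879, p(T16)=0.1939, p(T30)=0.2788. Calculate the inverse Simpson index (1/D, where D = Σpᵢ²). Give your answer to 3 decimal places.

3.506

D = 0.1394² + 0.3879² + 0.1939² + 0.2788² = 0.0194324 + 0.1504664 + 0.0375972 + 0.0777294 = 0.2852254 (working shown to 7 dp, full precision carried).
So 1/D = 3.50600, i.e. 3.506 to 3 decimal places.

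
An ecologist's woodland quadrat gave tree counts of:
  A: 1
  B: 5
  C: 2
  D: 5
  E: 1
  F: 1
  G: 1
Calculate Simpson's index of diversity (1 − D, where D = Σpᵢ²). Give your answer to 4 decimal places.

Total N = 1+5+2+5+1+1+1 = 16, so the proportions are 0.0625, 0.3125, 0.125, 0.3125, 0.0625, 0.0625, 0.0625 (working shown to 6 dp, full precision carried).
D = 0.0625² + 0.3125² + 0.125² + 0.3125² + 0.0625² + 0.0625² + 0.0625² = 0.003906 + 0.097656 + 0.015625 + 0.097656 + 0.003906 + 0.003906 + 0.003906 = 0.226562.
So 1 − D = 0.773438, i.e. 0.7734 to 4 decimal places.

0.7734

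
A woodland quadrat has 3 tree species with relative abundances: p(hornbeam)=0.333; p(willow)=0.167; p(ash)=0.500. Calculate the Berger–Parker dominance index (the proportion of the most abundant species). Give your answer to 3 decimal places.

0.500

The largest proportion is 0.5, i.e. d = 0.500 to 3 decimal places.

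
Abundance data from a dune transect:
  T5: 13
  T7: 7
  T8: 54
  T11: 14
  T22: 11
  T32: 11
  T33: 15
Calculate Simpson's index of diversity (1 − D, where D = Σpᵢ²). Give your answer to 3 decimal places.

0.757

Total N = 13+7+54+14+11+11+15 = 125, so the proportions are 0.104, 0.056, 0.432, 0.112, 0.088, 0.088, 0.12 (working shown to 5 dp, full precision carried).
D = 0.104² + 0.056² + 0.432² + 0.112² + 0.088² + 0.088² + 0.12² = 0.01082 + 0.00314 + 0.18662 + 0.01254 + 0.00774 + 0.00774 + 0.01440 = 0.24301.
So 1 − D = 0.75699, i.e. 0.757 to 3 decimal places.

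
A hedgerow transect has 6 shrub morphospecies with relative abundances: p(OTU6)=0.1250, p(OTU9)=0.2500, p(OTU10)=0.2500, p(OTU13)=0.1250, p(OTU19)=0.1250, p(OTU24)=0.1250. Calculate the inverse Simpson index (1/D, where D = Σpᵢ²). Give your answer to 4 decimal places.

D = 0.125² + 0.25² + 0.25² + 0.125² + 0.125² + 0.125² = 0.01562500 + 0.06250000 + 0.06250000 + 0.01562500 + 0.01562500 + 0.01562500 = 0.18750000 (working shown to 8 dp, full precision carried).
So 1/D = 5.333333, i.e. 5.3333 to 4 decimal places.

5.3333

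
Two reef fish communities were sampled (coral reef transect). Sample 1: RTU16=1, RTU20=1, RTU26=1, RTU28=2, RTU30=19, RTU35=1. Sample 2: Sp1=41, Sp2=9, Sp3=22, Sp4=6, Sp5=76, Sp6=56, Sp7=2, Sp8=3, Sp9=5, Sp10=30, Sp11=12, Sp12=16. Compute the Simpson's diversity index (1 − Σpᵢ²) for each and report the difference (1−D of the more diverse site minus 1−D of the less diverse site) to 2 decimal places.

0.43

Sample 1: N=25, proportions 0.04, 0.04, 0.04, 0.08, 0.76, 0.04, giving 1−D = 0.4096 (working shown to 4 dp, full precision carried).
Sample 2: N=278, proportions 0.1475, 0.0324, 0.0791, 0.0216, 0.2734, 0.2014, 0.0072, 0.0108, 0.018, 0.1079, 0.0432, 0.0576, giving 1−D = 0.8378.
Difference = |0.4096 − 0.8378| = 0.4282, i.e. 0.43 to 2 decimal places.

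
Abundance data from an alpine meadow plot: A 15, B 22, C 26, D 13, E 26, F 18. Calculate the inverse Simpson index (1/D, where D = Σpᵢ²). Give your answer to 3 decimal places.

Total N = 15+22+26+13+26+18 = 120, so the proportions are 0.125, 0.1833333, 0.2166667, 0.1083333, 0.2166667, 0.15 (working shown to 7 dp, full precision carried).
D = 0.125² + 0.1833333² + 0.2166667² + 0.1083333² + 0.2166667² + 0.15² = 0.0156250 + 0.0336111 + 0.0469444 + 0.0117361 + 0.0469444 + 0.0225000 = 0.1773611.
So 1/D = 5.63821, i.e. 5.638 to 3 decimal places.

5.638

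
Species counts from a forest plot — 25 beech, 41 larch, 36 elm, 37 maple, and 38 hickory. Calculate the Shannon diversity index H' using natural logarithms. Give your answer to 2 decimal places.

1.60

Total N = 25+41+36+37+38 = 177, so the proportions are 0.1412, 0.2316, 0.2034, 0.209, 0.2147 (working shown to 4 dp, full precision carried).
Each pᵢ ln pᵢ term: 0.1412×(-1.9573)=-0.2765, 0.2316×(-1.4626)=-0.3388, 0.2034×(-1.5926)=-0.3239, 0.209×(-1.5652)=-0.3272, 0.2147×(-1.5386)=-0.3303.
Sum = -1.5967, so H' = 1.60.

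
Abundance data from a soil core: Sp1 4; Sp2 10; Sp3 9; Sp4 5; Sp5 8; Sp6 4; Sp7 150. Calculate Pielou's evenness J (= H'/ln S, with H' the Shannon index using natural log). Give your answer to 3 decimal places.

0.451

Total N = 4+10+9+5+8+4+150 = 190, so the proportions are 0.02105, 0.05263, 0.04737, 0.02632, 0.04211, 0.02105, 0.78947 (working shown to 5 dp, full precision carried).
H' = −Σ pᵢ ln pᵢ = −((-0.08128) + (-0.15497) + (-0.14446) + (-0.09573) + (-0.13337) + (-0.08128) + (-0.18662)) = 0.87771.
With S = 7 species, ln S = 1.94591, so J = 0.87771/1.94591 = 0.45105, i.e. 0.451 to 3 decimal places.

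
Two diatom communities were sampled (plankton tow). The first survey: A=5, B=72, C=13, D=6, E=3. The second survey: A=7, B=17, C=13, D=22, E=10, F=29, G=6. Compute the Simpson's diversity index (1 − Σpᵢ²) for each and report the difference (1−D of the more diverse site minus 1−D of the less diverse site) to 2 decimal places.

The first survey: N=99, proportions 0.05051, 0.72727, 0.13131, 0.06061, 0.0303, giving 1−D = 0.44669 (working shown to 5 dp, full precision carried).
The second survey: N=104, proportions 0.06731, 0.16346, 0.125, 0.21154, 0.09615, 0.27885, 0.05769, giving 1−D = 0.81805.
Difference = |0.44669 − 0.81805| = 0.37136, i.e. 0.37 to 2 decimal places.

0.37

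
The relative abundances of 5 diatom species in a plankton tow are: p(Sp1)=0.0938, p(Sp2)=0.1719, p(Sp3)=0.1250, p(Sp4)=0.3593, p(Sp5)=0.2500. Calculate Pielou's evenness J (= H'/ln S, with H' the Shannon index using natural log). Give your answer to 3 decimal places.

H' = −Σ pᵢ ln pᵢ = −((-0.22199) + (-0.30269) + (-0.25993) + (-0.36778) + (-0.34657)) = 1.49896 (working shown to 5 dp, full precision carried).
With S = 5 species, ln S = 1.60944, so J = 1.49896/1.60944 = 0.93135, i.e. 0.931 to 3 decimal places.

0.931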